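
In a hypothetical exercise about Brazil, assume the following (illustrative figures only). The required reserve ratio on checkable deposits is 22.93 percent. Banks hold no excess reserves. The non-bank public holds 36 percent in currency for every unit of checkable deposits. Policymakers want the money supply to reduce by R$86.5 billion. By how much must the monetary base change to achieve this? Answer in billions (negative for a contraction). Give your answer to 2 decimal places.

-37.48 billion

The money multiplier is m = (1 + c) / (rr + c) = (1 + 0.36) / (0.2293 + 0.36) ≈ 2.30782.
ΔMB = ΔM / m = (−86.5) / 2.30782 ≈ -37.4813 billion.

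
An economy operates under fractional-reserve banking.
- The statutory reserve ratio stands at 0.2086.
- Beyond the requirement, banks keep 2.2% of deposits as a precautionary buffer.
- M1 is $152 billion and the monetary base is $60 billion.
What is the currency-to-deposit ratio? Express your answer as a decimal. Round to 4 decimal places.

0.2712

Using m = M/MB = 152/60 ≈ 2.533333. From m = (1 + c)/(c + rr + e), rearranging gives 1 + c = m·(c + rr + e), so c·(1 − m) = m·(rr + e) − 1.
Hence c = [m·(rr + e) − 1]/(1 − m) = [2.533333 × (0.2086 + 0.022) − 1] / (1 − 2.533333) ≈ 0.271183.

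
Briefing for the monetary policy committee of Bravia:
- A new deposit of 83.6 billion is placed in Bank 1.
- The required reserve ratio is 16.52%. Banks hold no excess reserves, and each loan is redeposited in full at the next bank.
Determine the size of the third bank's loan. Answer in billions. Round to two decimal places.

Each bank lends a fraction (1 − rr) = 0.8348 of the deposit it receives, so Bank 3 receives 83.6·0.8348^2 and lends 83.6·0.8348^3 ≈ 48.6355 billion.

48.64 billion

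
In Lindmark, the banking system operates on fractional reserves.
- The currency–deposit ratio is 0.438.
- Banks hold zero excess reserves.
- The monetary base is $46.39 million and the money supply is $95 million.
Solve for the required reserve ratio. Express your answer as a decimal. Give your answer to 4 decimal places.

Using m = M/MB = 95/46.39 ≈ 2.047855. Since m = (1 + c)/(c + rr + e), the denominator satisfies c + rr + e = (1 + c)/m = (1 + 0.438) / 2.047855 ≈ 0.702198.
With c = 0.438 and e = 0, the required reserve ratio is 0.702198 − 0.438 − 0 = 0.264198.

0.2642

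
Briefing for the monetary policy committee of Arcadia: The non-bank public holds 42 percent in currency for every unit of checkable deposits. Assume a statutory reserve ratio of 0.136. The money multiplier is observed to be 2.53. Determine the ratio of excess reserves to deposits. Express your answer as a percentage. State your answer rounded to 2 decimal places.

Using m = 2.53. Since m = (1 + c)/(c + rr + e), the denominator satisfies c + rr + e = (1 + c)/m = (1 + 0.42) / 2.53 ≈ 0.561265.
With c = 0.42 and rr = 0.136, the ratio of excess reserves to deposits is 0.561265 − 0.42 − 0.136 = 0.005265.

0.53%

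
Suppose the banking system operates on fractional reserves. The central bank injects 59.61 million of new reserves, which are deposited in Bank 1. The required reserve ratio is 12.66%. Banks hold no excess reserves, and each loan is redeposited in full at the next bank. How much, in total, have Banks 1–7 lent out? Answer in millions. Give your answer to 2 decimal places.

Bank i lends (1 − rr)^i of the original deposit: Bank 1 lends 59.61·0.8734 ≈ 52.0634, Bank 2 lends 59.61·0.8734² ≈ 45.4722, and so on.
Summing a geometric series: total = 59.61·[0.8734·(1 − 0.8734^7) / (1 − 0.8734)] ≈ 251.8054 million.

251.81 million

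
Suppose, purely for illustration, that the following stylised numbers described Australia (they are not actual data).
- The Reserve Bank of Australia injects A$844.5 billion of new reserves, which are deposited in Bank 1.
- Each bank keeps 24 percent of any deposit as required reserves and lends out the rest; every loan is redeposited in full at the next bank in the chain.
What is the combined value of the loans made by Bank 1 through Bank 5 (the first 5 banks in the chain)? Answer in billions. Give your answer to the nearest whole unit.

Bank i lends (1 − rr)^i of the original deposit: Bank 1 lends 844.5·0.7600 = 641.8200, Bank 2 lends 844.5·0.7600² = 487.7832, and so on.
Summing a geometric series: total = 844.5·[0.7600·(1 − 0.7600^5) / (1 − 0.7600)] ≈ 1996.1871 billion.

A$1996 billion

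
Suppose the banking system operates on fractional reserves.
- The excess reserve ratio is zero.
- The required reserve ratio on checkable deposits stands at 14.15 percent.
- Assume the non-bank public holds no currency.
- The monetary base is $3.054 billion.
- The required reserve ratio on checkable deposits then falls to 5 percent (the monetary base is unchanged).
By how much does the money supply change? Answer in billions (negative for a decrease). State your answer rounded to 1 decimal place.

Initially m₁ = 1 / (0.1415) ≈ 7.0671, so M₁ = 7.0671 × 3.054 ≈ 21.5829 billion.
After the change m₂ = 1 / (0.05) = 20, so M₂ = 20 × 3.054 = 61.08 billion.
ΔM = M₂ − M₁ = 61.08 − 21.5829 = 39.4971 billion.

$39.5 billion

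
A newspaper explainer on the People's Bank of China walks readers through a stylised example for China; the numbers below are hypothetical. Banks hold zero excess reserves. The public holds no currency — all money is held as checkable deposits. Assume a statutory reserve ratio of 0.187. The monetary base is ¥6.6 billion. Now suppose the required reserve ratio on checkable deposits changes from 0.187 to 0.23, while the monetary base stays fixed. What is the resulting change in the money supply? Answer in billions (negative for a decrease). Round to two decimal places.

Initially m₁ = 1 / (0.187) ≈ 5.3476, so M₁ = 5.3476 × 6.6 ≈ 35.2942 billion.
After the change m₂ = 1 / (0.23) ≈ 4.3478, so M₂ = 4.3478 × 6.6 ≈ 28.6955 billion.
ΔM = M₂ − M₁ = 28.6955 − 35.2942 = -6.5987 billion.

-6.60 billion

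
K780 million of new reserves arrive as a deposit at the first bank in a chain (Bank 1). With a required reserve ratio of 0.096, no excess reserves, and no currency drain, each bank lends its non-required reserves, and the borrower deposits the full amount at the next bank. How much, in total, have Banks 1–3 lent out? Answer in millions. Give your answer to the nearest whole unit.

Bank i lends (1 − rr)^i of the original deposit: Bank 1 lends 780·0.9040 = 705.1200, Bank 2 lends 780·0.9040² ≈ 637.4285, and so on.
Summing a geometric series: total = 780·[0.9040·(1 − 0.9040^3) / (1 − 0.9040)] ≈ 1918.7838 million.

K1919 million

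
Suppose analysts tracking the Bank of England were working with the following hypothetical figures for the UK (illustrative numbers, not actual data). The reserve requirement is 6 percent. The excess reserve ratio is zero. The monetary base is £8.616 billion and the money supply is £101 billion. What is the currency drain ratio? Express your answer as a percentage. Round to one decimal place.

2.8%

Using m = M/MB = 101/8.616 ≈ 11.722377. From m = (1 + c)/(c + rr + e), rearranging gives 1 + c = m·(c + rr + e), so c·(1 − m) = m·(rr + e) − 1.
Hence c = [m·(rr + e) − 1]/(1 − m) = [11.722377 × (0.06 + 0) − 1] / (1 − 11.722377) ≈ 0.027667.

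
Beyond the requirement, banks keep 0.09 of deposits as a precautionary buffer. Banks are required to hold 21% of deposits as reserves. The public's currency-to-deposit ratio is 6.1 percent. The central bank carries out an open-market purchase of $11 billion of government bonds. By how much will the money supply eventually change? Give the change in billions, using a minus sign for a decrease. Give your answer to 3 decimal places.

The money multiplier is m = (1 + c) / (rr + e + c) = (1 + 0.061) / (0.21 + 0.09 + 0.061) ≈ 2.939058.
The purchase adds 11 billion of base, so ΔM = m × ΔMB = 2.939058 × (+11) ≈ 32.3296 billion.

$32.330 billion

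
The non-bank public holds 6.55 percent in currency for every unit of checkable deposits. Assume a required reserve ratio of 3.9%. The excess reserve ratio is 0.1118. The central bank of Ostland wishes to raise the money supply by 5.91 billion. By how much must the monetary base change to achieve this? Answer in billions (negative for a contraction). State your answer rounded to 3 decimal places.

The money multiplier is m = (1 + c) / (rr + e + c) = (1 + 0.0655) / (0.039 + 0.1118 + 0.0655) ≈ 4.92603.
ΔMB = ΔM / m = (+5.91) / 4.92603 ≈ 1.1997 billion.

1.200 billion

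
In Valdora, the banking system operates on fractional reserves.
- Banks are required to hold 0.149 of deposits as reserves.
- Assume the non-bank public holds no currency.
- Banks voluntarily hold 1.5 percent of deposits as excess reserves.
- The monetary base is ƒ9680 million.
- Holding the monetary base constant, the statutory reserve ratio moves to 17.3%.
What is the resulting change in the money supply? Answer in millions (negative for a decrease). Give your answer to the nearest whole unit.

-7535 million

Initially m₁ = 1 / (0.149 + 0.015) ≈ 6.09756, so M₁ = 6.09756 × 9680 = 59024.3808 million.
After the change m₂ = 1 / (0.173 + 0.015) ≈ 5.31915, so M₂ = 5.31915 × 9680 = 51489.372 million.
ΔM = M₂ − M₁ = 51489.372 − 59024.3808 = -7535.0088 million.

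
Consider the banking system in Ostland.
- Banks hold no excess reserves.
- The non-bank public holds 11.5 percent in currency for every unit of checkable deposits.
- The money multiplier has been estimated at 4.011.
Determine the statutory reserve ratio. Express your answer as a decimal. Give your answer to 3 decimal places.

Using m = 4.011. Since m = (1 + c)/(c + rr + e), the denominator satisfies c + rr + e = (1 + c)/m = (1 + 0.115) / 4.011 ≈ 0.277986.
With c = 0.115 and e = 0, the statutory reserve ratio is 0.277986 − 0.115 − 0 = 0.162986.

0.163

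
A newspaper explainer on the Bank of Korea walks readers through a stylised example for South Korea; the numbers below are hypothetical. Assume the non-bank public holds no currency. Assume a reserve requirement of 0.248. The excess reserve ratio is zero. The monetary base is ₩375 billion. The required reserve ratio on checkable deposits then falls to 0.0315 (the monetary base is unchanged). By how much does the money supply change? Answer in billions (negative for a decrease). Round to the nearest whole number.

₩10393 billion

Initially m₁ = 1 / (0.248) ≈ 4.0323, so M₁ = 4.0323 × 375 = 1512.1125 billion.
After the change m₂ = 1 / (0.0315) ≈ 31.7460, so M₂ = 31.7460 × 375 = 11904.75 billion.
ΔM = M₂ − M₁ = 11904.75 − 1512.1125 = 10392.6375 billion.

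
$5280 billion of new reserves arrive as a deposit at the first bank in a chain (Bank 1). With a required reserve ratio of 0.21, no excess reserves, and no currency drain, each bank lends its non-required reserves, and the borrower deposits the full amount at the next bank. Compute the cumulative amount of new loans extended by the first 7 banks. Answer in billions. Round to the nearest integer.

Bank i lends (1 − rr)^i of the original deposit: Bank 1 lends 5280·0.7900 = 4171.2000, Bank 2 lends 5280·0.7900² = 3295.2480, and so on.
Summing a geometric series: total = 5280·[0.7900·(1 − 0.7900^7) / (1 − 0.7900)] ≈ 16048.4121 billion.

$16048 billion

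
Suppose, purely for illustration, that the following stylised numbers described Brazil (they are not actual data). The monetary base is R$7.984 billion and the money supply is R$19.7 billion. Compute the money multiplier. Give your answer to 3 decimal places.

The money multiplier is m = M / MB = 19.7 / 7.984 ≈ 2.46743.

2.467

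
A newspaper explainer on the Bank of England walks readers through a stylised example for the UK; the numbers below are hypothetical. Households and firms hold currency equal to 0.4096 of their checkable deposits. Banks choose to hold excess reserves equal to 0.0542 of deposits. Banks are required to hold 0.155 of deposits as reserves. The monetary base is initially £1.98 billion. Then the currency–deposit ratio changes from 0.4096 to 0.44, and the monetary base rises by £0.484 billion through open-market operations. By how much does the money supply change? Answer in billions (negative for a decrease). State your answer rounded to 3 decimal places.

£0.955 billion

Before: m₁ = (1 + 0.4096) / (0.155 + 0.0542 + 0.4096) ≈ 2.27796, MB₁ = 1.98, so M₁ = 2.27796 × 1.98 ≈ 4.5104 billion.
After: m₂ = (1 + 0.44) / (0.155 + 0.0542 + 0.44) ≈ 2.21811, MB₂ = 1.98 + 0.484 = 2.464, so M₂ = 2.21811 × 2.464 ≈ 5.4654 billion.
ΔM = M₂ − M₁ = 5.4654 − 4.5104 = 0.955 billion.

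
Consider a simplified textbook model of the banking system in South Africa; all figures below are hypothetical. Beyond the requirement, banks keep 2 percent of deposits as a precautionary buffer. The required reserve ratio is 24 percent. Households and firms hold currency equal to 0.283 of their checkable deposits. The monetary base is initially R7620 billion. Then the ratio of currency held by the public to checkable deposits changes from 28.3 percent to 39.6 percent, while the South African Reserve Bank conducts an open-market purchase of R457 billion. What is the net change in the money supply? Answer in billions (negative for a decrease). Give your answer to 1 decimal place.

-816.3 billion

Before: m₁ = (1 + 0.283) / (0.24 + 0.02 + 0.283) ≈ 2.362799, MB₁ = 7620, so M₁ = 2.362799 × 7620 ≈ 18004.5284 billion.
After: m₂ = (1 + 0.396) / (0.24 + 0.02 + 0.396) ≈ 2.128049, MB₂ = 7620 + 457 = 8077, so M₂ = 2.128049 × 8077 ≈ 17188.2518 billion.
ΔM = M₂ − M₁ = 17188.2518 − 18004.5284 = -816.2766 billion.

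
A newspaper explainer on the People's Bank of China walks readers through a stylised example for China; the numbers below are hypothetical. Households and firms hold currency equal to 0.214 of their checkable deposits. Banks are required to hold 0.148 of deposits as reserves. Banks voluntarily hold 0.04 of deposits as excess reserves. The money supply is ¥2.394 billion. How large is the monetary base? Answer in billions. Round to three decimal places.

The money multiplier is m = (1 + c) / (rr + e + c) = (1 + 0.214) / (0.148 + 0.04 + 0.214) ≈ 3.01990.
MB = M / m = 2.394 / 3.01990 ≈ 0.7927 billion.

¥0.793 billion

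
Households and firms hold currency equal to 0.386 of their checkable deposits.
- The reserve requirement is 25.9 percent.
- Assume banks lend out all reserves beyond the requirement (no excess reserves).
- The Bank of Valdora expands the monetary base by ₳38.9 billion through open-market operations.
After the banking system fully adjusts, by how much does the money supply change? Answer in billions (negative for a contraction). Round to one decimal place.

₳83.6 billion

The money multiplier is m = (1 + c) / (rr + c) = (1 + 0.386) / (0.259 + 0.386) ≈ 2.1488.
The purchase adds 38.9 billion of base, so ΔM = m × ΔMB = 2.1488 × (+38.9) ≈ 83.5883 billion.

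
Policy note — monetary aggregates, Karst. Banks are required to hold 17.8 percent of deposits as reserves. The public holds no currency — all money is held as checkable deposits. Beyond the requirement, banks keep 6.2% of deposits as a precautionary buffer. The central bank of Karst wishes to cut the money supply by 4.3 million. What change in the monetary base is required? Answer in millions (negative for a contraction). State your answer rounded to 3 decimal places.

-1.032 million

The money multiplier is m = 1 / (rr + e) = 1 / (0.178 + 0.062) ≈ 4.16667.
ΔMB = ΔM / m = (−4.3) / 4.16667 ≈ -1.032 million.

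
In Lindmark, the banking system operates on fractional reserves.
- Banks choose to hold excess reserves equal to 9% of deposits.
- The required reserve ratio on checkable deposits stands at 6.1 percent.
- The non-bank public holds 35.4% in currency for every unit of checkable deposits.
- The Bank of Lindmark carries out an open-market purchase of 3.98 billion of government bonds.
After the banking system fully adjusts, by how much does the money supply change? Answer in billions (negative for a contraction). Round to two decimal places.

The money multiplier is m = (1 + c) / (rr + e + c) = (1 + 0.354) / (0.061 + 0.09 + 0.354) ≈ 2.6812.
The purchase adds 3.98 billion of base, so ΔM = m × ΔMB = 2.6812 × (+3.98) ≈ 10.6712 billion.

10.67 billion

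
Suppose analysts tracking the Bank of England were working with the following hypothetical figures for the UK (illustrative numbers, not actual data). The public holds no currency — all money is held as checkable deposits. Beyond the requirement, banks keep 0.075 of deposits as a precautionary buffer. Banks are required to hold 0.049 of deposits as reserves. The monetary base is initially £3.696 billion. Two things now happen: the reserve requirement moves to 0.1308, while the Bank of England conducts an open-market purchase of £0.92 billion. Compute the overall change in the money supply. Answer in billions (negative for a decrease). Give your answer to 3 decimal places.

-7.377 billion

Before: m₁ = 1 / (0.049 + 0.075) ≈ 8.06452, MB₁ = 3.696, so M₁ = 8.06452 × 3.696 ≈ 29.8065 billion.
After: m₂ = 1 / (0.1308 + 0.075) ≈ 4.85909, MB₂ = 3.696 + 0.92 = 4.616, so M₂ = 4.85909 × 4.616 ≈ 22.4296 billion.
ΔM = M₂ − M₁ = 22.4296 − 29.8065 = -7.3769 billion.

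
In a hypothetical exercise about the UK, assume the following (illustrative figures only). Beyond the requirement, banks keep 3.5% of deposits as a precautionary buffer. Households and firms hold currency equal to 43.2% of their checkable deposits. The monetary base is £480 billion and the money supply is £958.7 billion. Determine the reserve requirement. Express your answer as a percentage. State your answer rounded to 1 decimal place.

25.0%

Using m = M/MB = 958.7/480 ≈ 1.997292. Since m = (1 + c)/(c + rr + e), the denominator satisfies c + rr + e = (1 + c)/m = (1 + 0.432) / 1.997292 ≈ 0.716971.
With c = 0.432 and e = 0.035, the reserve requirement is 0.716971 − 0.432 − 0.035 = 0.249971.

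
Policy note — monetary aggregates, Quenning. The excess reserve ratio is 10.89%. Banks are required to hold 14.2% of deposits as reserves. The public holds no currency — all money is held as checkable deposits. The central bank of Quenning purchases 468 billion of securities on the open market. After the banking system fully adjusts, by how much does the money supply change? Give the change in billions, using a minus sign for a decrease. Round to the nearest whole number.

The money multiplier is m = 1 / (rr + e) = 1 / (0.142 + 0.1089) ≈ 3.9857.
The purchase adds 468 billion of base, so ΔM = m × ΔMB = 3.9857 × (+468) = 1865.3076 billion.

1865 billion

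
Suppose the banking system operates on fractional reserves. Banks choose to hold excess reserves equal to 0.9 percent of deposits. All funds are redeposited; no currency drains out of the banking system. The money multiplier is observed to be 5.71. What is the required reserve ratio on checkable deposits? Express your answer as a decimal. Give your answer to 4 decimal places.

0.1661

Using m = 5.71. Since m = (1 + c)/(c + rr + e), the denominator satisfies c + rr + e = (1 + c)/m = (1 + 0) / 5.71 ≈ 0.175131.
With c = 0 and e = 0.009, the required reserve ratio on checkable deposits is 0.175131 − 0 − 0.009 = 0.166131.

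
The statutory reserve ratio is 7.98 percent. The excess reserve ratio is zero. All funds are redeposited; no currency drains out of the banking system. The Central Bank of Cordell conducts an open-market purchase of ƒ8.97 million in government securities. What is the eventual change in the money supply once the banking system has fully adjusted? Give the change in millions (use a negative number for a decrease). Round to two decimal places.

ƒ112.41 million

The simple money multiplier is m = 1/rr = 1/0.0798 ≈ 12.5313.
An open-market purchase increases the monetary base by 8.97 million, so ΔM = m × ΔMB = 12.5313 × 8.97 ≈ 112.4058 million.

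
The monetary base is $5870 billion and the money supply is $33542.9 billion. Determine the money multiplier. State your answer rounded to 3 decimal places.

5.714

The money multiplier is m = M / MB = 33542.9 / 5870 ≈ 5.71429.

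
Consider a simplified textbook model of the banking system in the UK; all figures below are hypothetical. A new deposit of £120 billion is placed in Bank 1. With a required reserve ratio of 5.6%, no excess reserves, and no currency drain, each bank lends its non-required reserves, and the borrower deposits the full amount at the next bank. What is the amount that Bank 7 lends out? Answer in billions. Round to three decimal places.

£80.165 billion

Each bank lends a fraction (1 − rr) = 0.9440 of the deposit it receives, so Bank 7 receives 120·0.9440^6 and lends 120·0.9440^7 ≈ 80.1651 billion.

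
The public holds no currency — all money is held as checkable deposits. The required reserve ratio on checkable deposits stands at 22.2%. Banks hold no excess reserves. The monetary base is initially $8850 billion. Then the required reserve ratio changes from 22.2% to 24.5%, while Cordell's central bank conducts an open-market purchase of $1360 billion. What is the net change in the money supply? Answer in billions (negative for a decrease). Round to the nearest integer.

Before: m₁ = 1 / (0.222) ≈ 4.504505, MB₁ = 8850, so M₁ = 4.504505 × 8850 ≈ 39864.8693 billion.
After: m₂ = 1 / (0.245) ≈ 4.081633, MB₂ = 8850 + 1360 = 10210, so M₂ = 4.081633 × 10210 ≈ 41673.4729 billion.
ΔM = M₂ − M₁ = 41673.4729 − 39864.8693 = 1808.6036 billion.

$1809 billion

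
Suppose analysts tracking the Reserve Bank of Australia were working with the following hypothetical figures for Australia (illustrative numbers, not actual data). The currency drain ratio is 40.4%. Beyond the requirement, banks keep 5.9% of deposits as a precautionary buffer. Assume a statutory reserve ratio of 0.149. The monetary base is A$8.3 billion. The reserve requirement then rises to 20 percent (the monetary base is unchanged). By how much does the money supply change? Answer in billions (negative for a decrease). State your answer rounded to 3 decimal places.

Initially m₁ = (1 + 0.404) / (0.149 + 0.059 + 0.404) ≈ 2.29412, so M₁ = 2.29412 × 8.3 ≈ 19.0412 billion.
After the change m₂ = (1 + 0.404) / (0.2 + 0.059 + 0.404) ≈ 2.11765, so M₂ = 2.11765 × 8.3 ≈ 17.5765 billion.
ΔM = M₂ − M₁ = 17.5765 − 19.0412 = -1.4647 billion.

-1.465 billion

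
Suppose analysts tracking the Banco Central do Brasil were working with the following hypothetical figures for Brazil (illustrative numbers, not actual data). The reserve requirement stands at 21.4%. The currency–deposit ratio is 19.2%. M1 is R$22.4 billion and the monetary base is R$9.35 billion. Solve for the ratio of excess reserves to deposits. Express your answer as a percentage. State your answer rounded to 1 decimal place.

9.2%

Using m = M/MB = 22.4/9.35 ≈ 2.395722. Since m = (1 + c)/(c + rr + e), the denominator satisfies c + rr + e = (1 + c)/m = (1 + 0.192) / 2.395722 ≈ 0.497554.
With c = 0.192 and rr = 0.214, the ratio of excess reserves to deposits is 0.497554 − 0.192 − 0.214 = 0.091554.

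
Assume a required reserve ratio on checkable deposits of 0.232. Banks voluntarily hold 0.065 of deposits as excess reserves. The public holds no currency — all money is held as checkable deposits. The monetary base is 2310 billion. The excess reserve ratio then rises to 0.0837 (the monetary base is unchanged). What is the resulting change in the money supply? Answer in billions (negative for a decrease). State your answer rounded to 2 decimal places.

-460.70 billion

Initially m₁ = 1 / (0.232 + 0.065) ≈ 3.3670034, so M₁ = 3.3670034 × 2310 ≈ 7777.7779 billion.
After the change m₂ = 1 / (0.232 + 0.0837) ≈ 3.1675641, so M₂ = 3.1675641 × 2310 ≈ 7317.0731 billion.
ΔM = M₂ − M₁ = 7317.0731 − 7777.7779 = -460.7048 billion.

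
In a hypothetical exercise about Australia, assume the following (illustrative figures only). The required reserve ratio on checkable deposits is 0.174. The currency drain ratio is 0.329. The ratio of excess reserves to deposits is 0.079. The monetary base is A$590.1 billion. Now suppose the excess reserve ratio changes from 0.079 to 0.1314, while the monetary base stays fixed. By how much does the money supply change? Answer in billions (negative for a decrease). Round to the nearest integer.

Initially m₁ = (1 + 0.329) / (0.174 + 0.079 + 0.329) ≈ 2.2835, so M₁ = 2.2835 × 590.1 ≈ 1347.4934 billion.
After the change m₂ = (1 + 0.329) / (0.174 + 0.1314 + 0.329) ≈ 2.0949, so M₂ = 2.0949 × 590.1 ≈ 1236.2005 billion.
ΔM = M₂ − M₁ = 1236.2005 − 1347.4934 = -111.2929 billion.

-111 billion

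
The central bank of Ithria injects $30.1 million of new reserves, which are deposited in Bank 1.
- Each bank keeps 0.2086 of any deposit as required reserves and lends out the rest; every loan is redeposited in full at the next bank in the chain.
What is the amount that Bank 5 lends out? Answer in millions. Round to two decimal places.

$9.34 million

Each bank lends a fraction (1 − rr) = 0.7914 of the deposit it receives, so Bank 5 receives 30.1·0.7914^4 and lends 30.1·0.7914^5 ≈ 9.3443 million.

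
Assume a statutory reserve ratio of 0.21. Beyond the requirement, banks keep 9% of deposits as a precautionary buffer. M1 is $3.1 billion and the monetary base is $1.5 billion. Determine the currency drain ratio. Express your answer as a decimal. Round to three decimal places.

0.356

Using m = M/MB = 3.1/1.5 ≈ 2.066667. From m = (1 + c)/(c + rr + e), rearranging gives 1 + c = m·(c + rr + e), so c·(1 − m) = m·(rr + e) − 1.
Hence c = [m·(rr + e) − 1]/(1 − m) = [2.066667 × (0.21 + 0.09) − 1] / (1 − 2.066667) ≈ 0.356250.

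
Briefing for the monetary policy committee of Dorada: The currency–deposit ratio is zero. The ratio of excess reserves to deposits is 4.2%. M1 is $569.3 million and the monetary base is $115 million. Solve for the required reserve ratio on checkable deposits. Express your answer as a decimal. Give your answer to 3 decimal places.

Using m = M/MB = 569.3/115 ≈ 4.950435. Since m = (1 + c)/(c + rr + e), the denominator satisfies c + rr + e = (1 + c)/m = (1 + 0) / 4.950435 ≈ 0.202002.
With c = 0 and e = 0.042, the required reserve ratio on checkable deposits is 0.202002 − 0 − 0.042 = 0.160002.

0.160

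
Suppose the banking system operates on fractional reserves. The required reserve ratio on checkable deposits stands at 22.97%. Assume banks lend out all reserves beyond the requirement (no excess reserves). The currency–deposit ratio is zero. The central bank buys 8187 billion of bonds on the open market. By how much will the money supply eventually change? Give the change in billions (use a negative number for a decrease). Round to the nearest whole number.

35642 billion

The simple money multiplier is m = 1/rr = 1/0.2297 ≈ 4.35350.
An open-market purchase increases the monetary base by 8187 billion, so ΔM = m × ΔMB = 4.35350 × 8187 = 35642.1045 billion.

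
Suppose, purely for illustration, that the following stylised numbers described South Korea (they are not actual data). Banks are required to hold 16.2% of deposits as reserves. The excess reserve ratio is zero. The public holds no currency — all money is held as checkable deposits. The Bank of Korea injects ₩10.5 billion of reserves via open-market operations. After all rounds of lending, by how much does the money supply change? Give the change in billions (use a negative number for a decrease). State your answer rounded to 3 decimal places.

The simple money multiplier is m = 1/rr = 1/0.162 ≈ 6.172840.
An open-market purchase increases the monetary base by 10.5 billion, so ΔM = m × ΔMB = 6.172840 × 10.5 ≈ 64.8148 billion.

₩64.815 billion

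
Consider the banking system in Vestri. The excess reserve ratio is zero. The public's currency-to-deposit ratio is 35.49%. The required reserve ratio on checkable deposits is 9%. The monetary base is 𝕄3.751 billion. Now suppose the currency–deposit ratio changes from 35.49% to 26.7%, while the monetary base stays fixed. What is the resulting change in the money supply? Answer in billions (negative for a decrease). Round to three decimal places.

Initially m₁ = (1 + 0.3549) / (0.09 + 0.3549) ≈ 3.04540, so M₁ = 3.04540 × 3.751 ≈ 11.4233 billion.
After the change m₂ = (1 + 0.267) / (0.09 + 0.267) ≈ 3.54902, so M₂ = 3.54902 × 3.751 ≈ 13.3124 billion.
ΔM = M₂ − M₁ = 13.3124 − 11.4233 = 1.8891 billion.

𝕄1.889 billion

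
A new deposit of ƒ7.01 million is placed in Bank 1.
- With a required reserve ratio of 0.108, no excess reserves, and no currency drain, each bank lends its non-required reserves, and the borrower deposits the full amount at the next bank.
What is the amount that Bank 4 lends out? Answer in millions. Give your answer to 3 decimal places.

Each bank lends a fraction (1 − rr) = 0.8920 of the deposit it receives, so Bank 4 receives 7.01·0.8920^3 and lends 7.01·0.8920^4 ≈ 4.4379 million.

ƒ4.438 million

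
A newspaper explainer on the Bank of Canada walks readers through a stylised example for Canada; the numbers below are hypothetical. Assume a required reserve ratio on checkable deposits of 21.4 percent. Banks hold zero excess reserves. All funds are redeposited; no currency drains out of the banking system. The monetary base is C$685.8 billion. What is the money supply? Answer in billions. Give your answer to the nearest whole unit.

C$3205 billion

With no currency drain or excess reserves, the money multiplier is m = 1/rr = 1/0.214 ≈ 4.6729.
Money supply M = m × MB = 4.6729 × 685.8 ≈ 3204.6748 billion.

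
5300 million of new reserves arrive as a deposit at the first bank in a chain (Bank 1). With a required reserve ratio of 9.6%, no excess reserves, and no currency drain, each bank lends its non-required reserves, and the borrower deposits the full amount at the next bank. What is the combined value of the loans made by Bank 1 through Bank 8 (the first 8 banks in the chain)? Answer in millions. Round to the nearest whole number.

Bank i lends (1 − rr)^i of the original deposit: Bank 1 lends 5300·0.9040 = 4791.2000, Bank 2 lends 5300·0.9040² = 4331.2448, and so on.
Summing a geometric series: total = 5300·[0.9040·(1 − 0.9040^8) / (1 − 0.9040)] ≈ 27648.5716 million.

27649 million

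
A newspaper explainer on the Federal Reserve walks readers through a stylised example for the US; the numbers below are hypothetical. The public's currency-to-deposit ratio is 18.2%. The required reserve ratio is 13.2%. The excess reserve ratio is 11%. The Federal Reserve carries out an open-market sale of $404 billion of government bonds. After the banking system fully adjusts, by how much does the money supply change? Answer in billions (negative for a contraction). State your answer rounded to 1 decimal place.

The money multiplier is m = (1 + c) / (rr + e + c) = (1 + 0.182) / (0.132 + 0.11 + 0.182) ≈ 2.78774.
The sale removes 404 billion of base, so ΔM = m × ΔMB = 2.78774 × (−404) ≈ -1126.247 billion.

-1126.2 billion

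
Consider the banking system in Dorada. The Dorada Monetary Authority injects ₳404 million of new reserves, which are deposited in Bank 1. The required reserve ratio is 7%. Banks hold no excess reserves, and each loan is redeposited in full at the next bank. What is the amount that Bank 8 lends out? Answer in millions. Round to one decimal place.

₳226.1 million

Each bank lends a fraction (1 − rr) = 0.9300 of the deposit it receives, so Bank 8 receives 404·0.9300^7 and lends 404·0.9300^8 ≈ 226.0711 million.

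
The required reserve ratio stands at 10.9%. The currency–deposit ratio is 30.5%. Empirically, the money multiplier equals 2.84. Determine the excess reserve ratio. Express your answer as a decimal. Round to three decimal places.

0.046

Using m = 2.84. Since m = (1 + c)/(c + rr + e), the denominator satisfies c + rr + e = (1 + c)/m = (1 + 0.305) / 2.84 ≈ 0.459507.
With c = 0.305 and rr = 0.109, the excess reserve ratio is 0.459507 − 0.305 − 0.109 = 0.045507.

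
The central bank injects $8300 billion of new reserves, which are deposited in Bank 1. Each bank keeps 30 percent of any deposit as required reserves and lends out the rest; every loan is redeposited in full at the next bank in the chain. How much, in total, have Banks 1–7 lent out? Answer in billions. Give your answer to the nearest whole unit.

$17772 billion

Bank i lends (1 − rr)^i of the original deposit: Bank 1 lends 8300·0.7000 = 5810.0000, Bank 2 lends 8300·0.7000² = 4067.0000, and so on.
Summing a geometric series: total = 8300·[0.7000·(1 − 0.7000^7) / (1 − 0.7000)] ≈ 17771.7384 billion.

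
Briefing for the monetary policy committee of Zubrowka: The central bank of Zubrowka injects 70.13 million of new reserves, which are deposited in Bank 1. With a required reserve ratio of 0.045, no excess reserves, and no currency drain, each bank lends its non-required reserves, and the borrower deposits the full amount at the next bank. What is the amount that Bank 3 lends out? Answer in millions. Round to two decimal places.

61.08 million

Each bank lends a fraction (1 − rr) = 0.9550 of the deposit it receives, so Bank 3 receives 70.13·0.9550^2 and lends 70.13·0.9550^3 ≈ 61.0821 million.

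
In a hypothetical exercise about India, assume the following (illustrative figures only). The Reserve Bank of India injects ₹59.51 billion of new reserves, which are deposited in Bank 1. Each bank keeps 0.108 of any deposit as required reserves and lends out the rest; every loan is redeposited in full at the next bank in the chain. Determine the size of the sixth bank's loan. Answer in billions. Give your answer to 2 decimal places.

₹29.98 billion

Each bank lends a fraction (1 − rr) = 0.8920 of the deposit it receives, so Bank 6 receives 59.51·0.8920^5 and lends 59.51·0.8920^6 ≈ 29.9764 billion.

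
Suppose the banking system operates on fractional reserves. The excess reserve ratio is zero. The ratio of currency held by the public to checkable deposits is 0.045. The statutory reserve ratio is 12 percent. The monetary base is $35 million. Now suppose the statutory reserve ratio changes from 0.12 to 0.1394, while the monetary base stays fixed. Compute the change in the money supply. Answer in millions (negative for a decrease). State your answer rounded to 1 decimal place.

-23.3 million

Initially m₁ = (1 + 0.045) / (0.12 + 0.045) ≈ 6.3333, so M₁ = 6.3333 × 35 = 221.6655 million.
After the change m₂ = (1 + 0.045) / (0.1394 + 0.045) ≈ 5.6670, so M₂ = 5.6670 × 35 = 198.345 million.
ΔM = M₂ − M₁ = 198.345 − 221.6655 = -23.3205 million.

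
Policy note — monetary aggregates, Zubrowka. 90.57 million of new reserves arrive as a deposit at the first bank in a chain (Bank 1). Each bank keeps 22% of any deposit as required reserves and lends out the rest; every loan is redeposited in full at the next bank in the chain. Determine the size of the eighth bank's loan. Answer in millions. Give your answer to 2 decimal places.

Each bank lends a fraction (1 − rr) = 0.7800 of the deposit it receives, so Bank 8 receives 90.57·0.7800^7 and lends 90.57·0.7800^8 ≈ 12.4091 million.

12.41 million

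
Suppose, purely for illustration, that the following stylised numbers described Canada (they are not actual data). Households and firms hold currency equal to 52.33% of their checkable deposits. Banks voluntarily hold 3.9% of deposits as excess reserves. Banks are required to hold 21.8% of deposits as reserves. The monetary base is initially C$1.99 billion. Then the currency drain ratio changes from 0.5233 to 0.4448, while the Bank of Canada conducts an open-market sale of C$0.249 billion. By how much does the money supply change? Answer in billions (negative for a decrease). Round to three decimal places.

-0.301 billion

Before: m₁ = (1 + 0.5233) / (0.218 + 0.039 + 0.5233) ≈ 1.95220, MB₁ = 1.99, so M₁ = 1.95220 × 1.99 ≈ 3.8849 billion.
After: m₂ = (1 + 0.4448) / (0.218 + 0.039 + 0.4448) ≈ 2.05871, MB₂ = 1.99 − 0.249 = 1.741, so M₂ = 2.05871 × 1.741 ≈ 3.5842 billion.
ΔM = M₂ − M₁ = 3.5842 − 3.8849 = -0.3007 billion.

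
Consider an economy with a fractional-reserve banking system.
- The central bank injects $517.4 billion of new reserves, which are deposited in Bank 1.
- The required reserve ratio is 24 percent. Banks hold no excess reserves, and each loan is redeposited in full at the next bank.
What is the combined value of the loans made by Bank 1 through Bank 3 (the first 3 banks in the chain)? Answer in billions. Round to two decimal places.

Bank i lends (1 − rr)^i of the original deposit: Bank 1 lends 517.4·0.7600 = 393.2240, Bank 2 lends 517.4·0.7600² ≈ 298.8502, and so on.
Summing a geometric series: total = 517.4·[0.7600·(1 − 0.7600^3) / (1 − 0.7600)] ≈ 919.2004 billion.

$919.20 billion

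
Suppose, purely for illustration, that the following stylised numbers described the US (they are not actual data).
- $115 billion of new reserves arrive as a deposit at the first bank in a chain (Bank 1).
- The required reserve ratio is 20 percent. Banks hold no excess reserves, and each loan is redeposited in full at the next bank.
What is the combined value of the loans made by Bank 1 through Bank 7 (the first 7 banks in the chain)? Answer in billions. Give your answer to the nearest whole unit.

Bank i lends (1 − rr)^i of the original deposit: Bank 1 lends 115·0.8000 = 92.0000, Bank 2 lends 115·0.8000² = 73.6000, and so on.
Summing a geometric series: total = 115·[0.8000·(1 − 0.8000^7) / (1 − 0.8000)] ≈ 363.5310 billion.

$364 billion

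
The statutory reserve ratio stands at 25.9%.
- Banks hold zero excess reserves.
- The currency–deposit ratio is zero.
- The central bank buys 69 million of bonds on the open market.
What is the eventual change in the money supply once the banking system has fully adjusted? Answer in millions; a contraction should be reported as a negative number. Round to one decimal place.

The simple money multiplier is m = 1/rr = 1/0.259 ≈ 3.8610.
An open-market purchase increases the monetary base by 69 million, so ΔM = m × ΔMB = 3.8610 × 69 = 266.409 million.

266.4 million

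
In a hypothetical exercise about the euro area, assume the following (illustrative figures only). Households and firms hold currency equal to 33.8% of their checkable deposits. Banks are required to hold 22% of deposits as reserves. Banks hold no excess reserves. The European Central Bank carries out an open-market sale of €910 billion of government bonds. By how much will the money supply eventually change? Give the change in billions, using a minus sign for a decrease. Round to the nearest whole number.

The money multiplier is m = (1 + c) / (rr + c) = (1 + 0.338) / (0.22 + 0.338) ≈ 2.3978.
The sale removes 910 billion of base, so ΔM = m × ΔMB = 2.3978 × (−910) = -2181.998 billion.

-2182 billion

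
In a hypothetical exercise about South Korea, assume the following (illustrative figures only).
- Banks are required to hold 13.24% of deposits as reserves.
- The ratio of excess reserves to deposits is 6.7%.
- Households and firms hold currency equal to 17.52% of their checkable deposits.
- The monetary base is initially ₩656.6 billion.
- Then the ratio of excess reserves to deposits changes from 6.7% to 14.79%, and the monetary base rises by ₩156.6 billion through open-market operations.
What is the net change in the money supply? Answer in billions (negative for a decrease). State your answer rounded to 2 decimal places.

Before: m₁ = (1 + 0.1752) / (0.1324 + 0.067 + 0.1752) ≈ 3.137213, MB₁ = 656.6, so M₁ = 3.137213 × 656.6 ≈ 2059.8941 billion.
After: m₂ = (1 + 0.1752) / (0.1324 + 0.1479 + 0.1752) ≈ 2.580022, MB₂ = 656.6 + 156.6 = 813.2, so M₂ = 2.580022 × 813.2 ≈ 2098.0739 billion.
ΔM = M₂ − M₁ = 2098.0739 − 2059.8941 = 38.1798 billion.

₩38.18 billion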